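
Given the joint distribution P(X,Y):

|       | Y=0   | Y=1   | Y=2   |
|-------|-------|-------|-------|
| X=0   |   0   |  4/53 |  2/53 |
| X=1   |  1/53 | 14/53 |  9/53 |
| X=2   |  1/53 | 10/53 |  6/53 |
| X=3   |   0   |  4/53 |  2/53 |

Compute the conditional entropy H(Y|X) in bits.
1.1318 bits

H(Y|X) = H(X,Y) - H(X)

H(X,Y) = -Σ_{x,y} P(x,y) log₂ P(x,y). Per-cell terms -P(x,y)·log₂P(x,y):
  X=0: 0.0000000, 0.2813525, 0.1784121
  X=1: 0.1080740, 0.5073192, 0.4343766
  X=2: 0.1080740, 0.4539608, 0.3558066
  X=3: 0.0000000, 0.2813525, 0.1784121
  (cells with P = 0 contribute 0)
Sum of the 12 terms: H(X,Y) = 2.887140 bits

Marginal of X (row sums):
  P(X=0) = 0 + 4/53 + 2/53 = 6/53
  P(X=1) = 1/53 + 14/53 + 9/53 = 24/53
  P(X=2) = 1/53 + 10/53 + 6/53 = 17/53
  P(X=3) = 0 + 4/53 + 2/53 = 6/53
H(X) = -[(6/53)·log₂(6/53) + (24/53)·log₂(24/53) + (17/53)·log₂(17/53) + (6/53)·log₂(6/53)]
  = 0.3558066 + 0.5175659 + 0.5261845 + 0.3558066 = 1.755364 bits

H(Y|X) = H(X,Y) - H(X) = 2.887140 - 1.755364 = 1.1318 bits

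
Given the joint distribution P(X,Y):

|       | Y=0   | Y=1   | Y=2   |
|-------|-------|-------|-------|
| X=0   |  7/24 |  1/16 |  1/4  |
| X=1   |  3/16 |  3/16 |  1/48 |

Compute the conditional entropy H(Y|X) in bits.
1.3220 bits

H(Y|X) = H(X,Y) - H(X)

H(X,Y) = -Σ_{x,y} P(x,y) log₂ P(x,y). Per-cell terms -P(x,y)·log₂P(x,y):
  X=0: 0.51847, 0.25000, 0.50000
  X=1: 0.45282, 0.45282, 0.11635
Sum of the 6 terms: H(X,Y) = 2.2905 bits

Marginal of X (row sums):
  P(X=0) = 7/24 + 1/16 + 1/4 = 29/48
  P(X=1) = 3/16 + 3/16 + 1/48 = 19/48
H(X) = -[(29/48)·log₂(29/48) + (19/48)·log₂(19/48)]
  = 0.43922 + 0.52924 = 0.9685 bits

H(Y|X) = H(X,Y) - H(X) = 2.2905 - 0.9685 = 1.3220 bits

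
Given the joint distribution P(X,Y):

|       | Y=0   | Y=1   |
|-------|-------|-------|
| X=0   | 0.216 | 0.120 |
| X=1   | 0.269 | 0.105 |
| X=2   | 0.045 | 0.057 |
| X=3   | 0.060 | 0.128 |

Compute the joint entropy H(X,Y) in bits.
2.7557 bits

H(X,Y) = -Σ_{x,y} P(x,y) log₂ P(x,y). Per-cell terms -P(x,y)·log₂P(x,y):
  X=0: 0.4776, 0.3671
  X=1: 0.5096, 0.3414
  X=2: 0.2013, 0.2356
  X=3: 0.2435, 0.3796
Sum of the 8 terms: H(X,Y) = 2.7557 bits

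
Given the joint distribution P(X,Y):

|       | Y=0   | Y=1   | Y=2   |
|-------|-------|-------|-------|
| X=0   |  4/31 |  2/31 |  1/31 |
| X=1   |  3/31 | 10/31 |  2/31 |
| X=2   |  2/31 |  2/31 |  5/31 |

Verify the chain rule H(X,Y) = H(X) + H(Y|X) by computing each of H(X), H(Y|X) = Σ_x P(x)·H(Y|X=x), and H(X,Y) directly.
H(X) = 1.5095 bits, H(Y|X) = 1.3290 bits, H(X,Y) = 2.8386 bits

Marginal of X (row sums):
  P(X=0) = 4/31 + 2/31 + 1/31 = 7/31
  P(X=1) = 3/31 + 10/31 + 2/31 = 15/31
  P(X=2) = 2/31 + 2/31 + 5/31 = 9/31
H(X) = -[(7/31)·log₂(7/31) + (15/31)·log₂(15/31) + (9/31)·log₂(9/31)]
  = 0.48477 + 0.50676 + 0.51801 = 1.5095 bits

H(Y|X) = Σ_x P(x)·H(Y|X=x):
  X=0: P(X=0) = 7/31, P(Y|X=0) = (4/7, 2/7, 1/7) → H(Y|X=0) = 1.37878
  X=1: P(X=1) = 15/31, P(Y|X=1) = (1/5, 2/3, 2/15) → H(Y|X=1) = 1.24195
  X=2: P(X=2) = 9/31, P(Y|X=2) = (2/9, 2/9, 5/9) → H(Y|X=2) = 1.43552
H(Y|X) = (7/31)·1.37878 + (15/31)·1.24195 + (9/31)·1.43552 = 1.3290 bits

H(X,Y) = -Σ_{x,y} P(x,y) log₂ P(x,y). Per-cell terms -P(x,y)·log₂P(x,y):
  X=0: 0.38119, 0.25511, 0.15981
  X=1: 0.32605, 0.52654, 0.25511
  X=2: 0.25511, 0.25511, 0.42456
Sum of the 9 terms: H(X,Y) = 2.8386 bits

Chain rule check:
  H(X) + H(Y|X) = 1.5095 + 1.3290 = 2.8385 bits
  H(X,Y) = 2.8386 bits
✓ Chain rule verified (Δ = 0.0001 is 4-dp rounding noise: each of the three values was rounded independently).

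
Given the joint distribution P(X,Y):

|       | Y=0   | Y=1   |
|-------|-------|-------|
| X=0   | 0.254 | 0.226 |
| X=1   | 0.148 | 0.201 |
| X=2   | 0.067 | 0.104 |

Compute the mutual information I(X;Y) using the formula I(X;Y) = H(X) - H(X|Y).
0.0101 bits

I(X;Y) = H(X) - H(X|Y)

Marginal of X (row sums):
  P(X=0) = 0.254 + 0.226 = 0.480
  P(X=1) = 0.148 + 0.201 = 0.349
  P(X=2) = 0.067 + 0.104 = 0.171
H(X) = -[0.480·log₂(0.480) + 0.349·log₂(0.349) + 0.171·log₂(0.171)]
  = 0.5082690 + 0.5300267 + 0.4356963 = 1.473992 bits

Marginal of Y (column sums):
  P(Y=0) = 0.254 + 0.148 + 0.067 = 0.469
  P(Y=1) = 0.226 + 0.201 + 0.104 = 0.531
H(X|Y) = Σ_y P(y)·H(X|Y=y):
  Y=0: P(Y=0) = 0.469, P(X|Y=0) = (254/469, 148/469, 1/7) → H(X|Y=0) = 1.4053141
  Y=1: P(Y=1) = 0.531, P(X|Y=1) = (226/531, 67/177, 104/531) → H(X|Y=1) = 1.5157176
H(X|Y) = 0.469·1.4053141 + 0.531·1.5157176 = 1.463938 bits

I(X;Y) = H(X) - H(X|Y) = 1.473992 - 1.463938 = 0.0101 bits

Cross-check via I(X;Y) = H(X) + H(Y) - H(X,Y): computing H(Y) from the column sums and H(X,Y) from the 6 cells in the same way gives H(Y) = 0.997225 bits and H(X,Y) = 2.461164 bits, so
I(X;Y) = 1.473992 + 0.997225 - 2.461164 = 0.0101 bits ✓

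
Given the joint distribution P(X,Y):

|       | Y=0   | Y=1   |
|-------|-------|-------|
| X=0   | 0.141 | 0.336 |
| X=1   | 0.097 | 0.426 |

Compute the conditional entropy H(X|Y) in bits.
0.9864 bits

H(X|Y) = H(X,Y) - H(Y)

H(X,Y) = -Σ_{x,y} P(x,y) log₂ P(x,y). Per-cell terms -P(x,y)·log₂P(x,y):
  X=0: 0.3985, 0.5287
  X=1: 0.3265, 0.5244
Sum of the 4 terms: H(X,Y) = 1.7781 bits

Marginal of Y (column sums):
  P(Y=0) = 0.141 + 0.097 = 0.238
  P(Y=1) = 0.336 + 0.426 = 0.762
H(Y) = -[0.238·log₂(0.238) + 0.762·log₂(0.762)]
  = 0.4929 + 0.2988 = 0.7917 bits

H(X|Y) = H(X,Y) - H(Y) = 1.7781 - 0.7917 = 0.9864 bits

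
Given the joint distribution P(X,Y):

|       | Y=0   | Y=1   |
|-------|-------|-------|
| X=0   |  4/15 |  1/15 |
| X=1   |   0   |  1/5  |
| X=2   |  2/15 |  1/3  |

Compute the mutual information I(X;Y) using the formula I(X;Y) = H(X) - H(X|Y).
0.3275 bits

I(X;Y) = H(X) - H(X|Y)

Marginal of X (row sums):
  P(X=0) = 4/15 + 1/15 = 1/3
  P(X=1) = 0 + 1/5 = 1/5
  P(X=2) = 2/15 + 1/3 = 7/15
H(X) = -[(1/3)·log₂(1/3) + (1/5)·log₂(1/5) + (7/15)·log₂(7/15)]
  = 0.5283 + 0.4644 + 0.5131 = 1.5058 bits

Marginal of Y (column sums):
  P(Y=0) = 4/15 + 0 + 2/15 = 2/5
  P(Y=1) = 1/15 + 1/5 + 1/3 = 3/5
H(X|Y) = Σ_y P(y)·H(X|Y=y):
  Y=0: P(Y=0) = 2/5, P(X|Y=0) = (2/3, 0, 1/3) → H(X|Y=0) = 0.9183
  Y=1: P(Y=1) = 3/5, P(X|Y=1) = (1/9, 1/3, 5/9) → H(X|Y=1) = 1.3516
H(X|Y) = (2/5)·0.9183 + (3/5)·1.3516 = 1.1783 bits

I(X;Y) = H(X) - H(X|Y) = 1.5058 - 1.1783 = 0.3275 bits

Cross-check via I(X;Y) = H(X) + H(Y) - H(X,Y): computing H(Y) from the column sums and H(X,Y) from the 6 cells in the same way gives H(Y) = 0.9710 bits and H(X,Y) = 2.1493 bits, so
I(X;Y) = 1.5058 + 0.9710 - 2.1493 = 0.3275 bits ✓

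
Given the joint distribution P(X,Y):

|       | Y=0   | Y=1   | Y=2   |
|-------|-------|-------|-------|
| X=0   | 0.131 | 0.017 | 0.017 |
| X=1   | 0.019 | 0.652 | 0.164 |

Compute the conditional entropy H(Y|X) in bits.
0.8766 bits

H(Y|X) = H(X,Y) - H(X)

H(X,Y) = -Σ_{x,y} P(x,y) log₂ P(x,y). Per-cell terms -P(x,y)·log₂P(x,y):
  X=0: 0.38414, 0.09993, 0.09993
  X=1: 0.10864, 0.40232, 0.42775
Sum of the 6 terms: H(X,Y) = 1.5227 bits

Marginal of X (row sums):
  P(X=0) = 0.131 + 0.017 + 0.017 = 0.165
  P(X=1) = 0.019 + 0.652 + 0.164 = 0.835
H(X) = -[0.165·log₂(0.165) + 0.835·log₂(0.835)]
  = 0.42891 + 0.21723 = 0.6461 bits

H(Y|X) = H(X,Y) - H(X) = 1.5227 - 0.6461 = 0.8766 bits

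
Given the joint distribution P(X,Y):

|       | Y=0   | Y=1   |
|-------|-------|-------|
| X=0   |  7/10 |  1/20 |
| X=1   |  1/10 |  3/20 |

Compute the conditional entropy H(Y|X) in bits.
0.5078 bits

H(Y|X) = H(X,Y) - H(X)

H(X,Y) = -Σ_{x,y} P(x,y) log₂ P(x,y). Per-cell terms -P(x,y)·log₂P(x,y):
  X=0: 0.360201, 0.216096
  X=1: 0.332193, 0.410545
Sum of the 4 terms: H(X,Y) = 1.319035 bits

Marginal of X (row sums):
  P(X=0) = 7/10 + 1/20 = 3/4
  P(X=1) = 1/10 + 3/20 = 1/4
H(X) = -[(3/4)·log₂(3/4) + (1/4)·log₂(1/4)]
  = 0.311278 + 0.500000 = 0.811278 bits

H(Y|X) = H(X,Y) - H(X) = 1.319035 - 0.811278 = 0.5078 bits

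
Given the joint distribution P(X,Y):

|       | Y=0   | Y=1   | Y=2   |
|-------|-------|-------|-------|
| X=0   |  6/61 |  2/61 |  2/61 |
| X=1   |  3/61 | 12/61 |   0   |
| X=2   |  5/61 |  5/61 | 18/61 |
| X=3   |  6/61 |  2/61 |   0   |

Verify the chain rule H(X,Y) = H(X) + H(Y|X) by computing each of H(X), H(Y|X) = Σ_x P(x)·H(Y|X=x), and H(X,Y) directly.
H(X) = 1.8254 bits, H(Y|X) = 1.1042 bits, H(X,Y) = 2.9296 bits

Marginal of X (row sums):
  P(X=0) = 6/61 + 2/61 + 2/61 = 10/61
  P(X=1) = 3/61 + 12/61 + 0 = 15/61
  P(X=2) = 5/61 + 5/61 + 18/61 = 28/61
  P(X=3) = 6/61 + 2/61 + 0 = 8/61
H(X) = -[(10/61)·log₂(10/61) + (15/61)·log₂(15/61) + (28/61)·log₂(28/61) + (8/61)·log₂(8/61)]
  = 0.427674 + 0.497667 + 0.515651 + 0.384359 = 1.8254 bits

H(Y|X) = Σ_x P(x)·H(Y|X=x):
  X=0: P(X=0) = 10/61, P(Y|X=0) = (3/5, 1/5, 1/5) → H(Y|X=0) = 1.370951
  X=1: P(X=1) = 15/61, P(Y|X=1) = (1/5, 4/5, 0) → H(Y|X=1) = 0.721928
  X=2: P(X=2) = 28/61, P(Y|X=2) = (5/28, 5/28, 9/14) → H(Y|X=2) = 1.297429
  X=3: P(X=3) = 8/61, P(Y|X=3) = (3/4, 1/4, 0) → H(Y|X=3) = 0.811278
H(Y|X) = (10/61)·1.370951 + (15/61)·0.721928 + (28/61)·1.297429 + (8/61)·0.811278 = 1.1042 bits

H(X,Y) = -Σ_{x,y} P(x,y) log₂ P(x,y). Per-cell terms -P(x,y)·log₂P(x,y):
  X=0: 0.329093, 0.161664, 0.161664
  X=1: 0.213727, 0.461464, 0.000000
  X=2: 0.295804, 0.295804, 0.519584
  X=3: 0.329093, 0.161664, 0.000000
  (cells with P = 0 contribute 0)
Sum of the 12 terms: H(X,Y) = 2.9296 bits

Chain rule check:
  H(X) + H(Y|X) = 1.8254 + 1.1042 = 2.9296 bits
  H(X,Y) = 2.9296 bits
✓ Chain rule verified.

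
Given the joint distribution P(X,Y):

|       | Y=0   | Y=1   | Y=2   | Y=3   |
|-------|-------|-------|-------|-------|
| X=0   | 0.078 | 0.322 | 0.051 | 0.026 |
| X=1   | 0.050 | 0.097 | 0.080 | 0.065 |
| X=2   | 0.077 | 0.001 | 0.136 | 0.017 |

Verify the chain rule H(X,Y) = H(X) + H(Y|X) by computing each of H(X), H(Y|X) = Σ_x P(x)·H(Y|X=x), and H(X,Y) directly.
H(X) = 1.5163 bits, H(Y|X) = 1.5296 bits, H(X,Y) = 3.0459 bits

Marginal of X (row sums):
  P(X=0) = 0.078 + 0.322 + 0.051 + 0.026 = 0.477
  P(X=1) = 0.050 + 0.097 + 0.080 + 0.065 = 0.292
  P(X=2) = 0.077 + 0.001 + 0.136 + 0.017 = 0.231
H(X) = -[0.477·log₂(0.477) + 0.292·log₂(0.292) + 0.231·log₂(0.231)]
  = 0.509407 + 0.518580 + 0.488342 = 1.5163 bits

H(Y|X) = Σ_x P(x)·H(Y|X=x):
  X=0: P(X=0) = 0.477, P(Y|X=0) = (26/159, 322/477, 17/159, 26/477) → H(Y|X=0) = 1.383544
  X=1: P(X=1) = 0.292, P(Y|X=1) = (25/146, 97/292, 20/73, 65/292) → H(Y|X=1) = 1.958343
  X=2: P(X=2) = 0.231, P(Y|X=2) = (1/3, 1/231, 136/231, 17/231) → H(Y|X=2) = 1.289306
H(Y|X) = 0.477·1.383544 + 0.292·1.958343 + 0.231·1.289306 = 1.5296 bits

H(X,Y) = -Σ_{x,y} P(x,y) log₂ P(x,y). Per-cell terms -P(x,y)·log₂P(x,y):
  X=0: 0.287070, 0.526427, 0.218961, 0.136899
  X=1: 0.216096, 0.326490, 0.291508, 0.256322
  X=2: 0.284823, 0.009966, 0.391452, 0.099931
Sum of the 12 terms: H(X,Y) = 3.0459 bits

Chain rule check:
  H(X) + H(Y|X) = 1.5163 + 1.5296 = 3.0459 bits
  H(X,Y) = 3.0459 bits
✓ Chain rule verified.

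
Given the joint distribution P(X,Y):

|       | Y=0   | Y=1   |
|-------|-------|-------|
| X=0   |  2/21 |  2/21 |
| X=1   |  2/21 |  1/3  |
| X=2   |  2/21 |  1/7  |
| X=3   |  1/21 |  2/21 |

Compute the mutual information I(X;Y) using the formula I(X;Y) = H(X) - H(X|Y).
0.0379 bits

I(X;Y) = H(X) - H(X|Y)

Marginal of X (row sums):
  P(X=0) = 2/21 + 2/21 = 4/21
  P(X=1) = 2/21 + 1/3 = 3/7
  P(X=2) = 2/21 + 1/7 = 5/21
  P(X=3) = 1/21 + 2/21 = 1/7
H(X) = -[(4/21)·log₂(4/21) + (3/7)·log₂(3/7) + (5/21)·log₂(5/21) + (1/7)·log₂(1/7)]
  = 0.45568 + 0.52388 + 0.49295 + 0.40105 = 1.87356 bits

Marginal of Y (column sums):
  P(Y=0) = 2/21 + 2/21 + 2/21 + 1/21 = 1/3
  P(Y=1) = 2/21 + 1/3 + 1/7 + 2/21 = 2/3
H(X|Y) = Σ_y P(y)·H(X|Y=y):
  Y=0: P(Y=0) = 1/3, P(X|Y=0) = (2/7, 2/7, 2/7, 1/7) → H(X|Y=0) = 1.95021
  Y=1: P(Y=1) = 2/3, P(X|Y=1) = (1/7, 1/2, 3/14, 1/7) → H(X|Y=1) = 1.77833
H(X|Y) = (1/3)·1.95021 + (2/3)·1.77833 = 1.83562 bits

I(X;Y) = H(X) - H(X|Y) = 1.87356 - 1.83562 = 0.0379 bits

Cross-check via I(X;Y) = H(X) + H(Y) - H(X,Y): computing H(Y) from the column sums and H(X,Y) from the 8 cells in the same way gives H(Y) = 0.91830 bits and H(X,Y) = 2.75392 bits, so
I(X;Y) = 1.87356 + 0.91830 - 2.75392 = 0.0379 bits ✓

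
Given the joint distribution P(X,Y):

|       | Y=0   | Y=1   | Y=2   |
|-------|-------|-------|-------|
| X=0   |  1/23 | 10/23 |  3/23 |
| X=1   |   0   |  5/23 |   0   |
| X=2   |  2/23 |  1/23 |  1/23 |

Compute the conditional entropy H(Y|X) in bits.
0.9273 bits

H(Y|X) = H(X,Y) - H(X)

H(X,Y) = -Σ_{x,y} P(x,y) log₂ P(x,y). Per-cell terms -P(x,y)·log₂P(x,y):
  X=0: 0.196677, 0.522450, 0.383296
  X=1: 0.000000, 0.478616, 0.000000
  X=2: 0.306397, 0.196677, 0.196677
  (cells with P = 0 contribute 0)
Sum of the 9 terms: H(X,Y) = 2.28079 bits

Marginal of X (row sums):
  P(X=0) = 1/23 + 10/23 + 3/23 = 14/23
  P(X=1) = 0 + 5/23 + 0 = 5/23
  P(X=2) = 2/23 + 1/23 + 1/23 = 4/23
H(X) = -[(14/23)·log₂(14/23) + (5/23)·log₂(5/23) + (4/23)·log₂(4/23)]
  = 0.435952 + 0.478616 + 0.438880 = 1.35345 bits

H(Y|X) = H(X,Y) - H(X) = 2.28079 - 1.35345 = 0.9273 bits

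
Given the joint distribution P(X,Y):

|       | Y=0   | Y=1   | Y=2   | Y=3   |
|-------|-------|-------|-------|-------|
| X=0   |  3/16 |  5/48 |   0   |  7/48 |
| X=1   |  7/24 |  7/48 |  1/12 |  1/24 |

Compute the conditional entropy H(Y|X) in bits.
1.6224 bits

H(Y|X) = H(X,Y) - H(X)

H(X,Y) = -Σ_{x,y} P(x,y) log₂ P(x,y). Per-cell terms -P(x,y)·log₂P(x,y):
  X=0: 0.4528, 0.3399, 0.0000, 0.4051
  X=1: 0.5185, 0.4051, 0.2987, 0.1910
  (cells with P = 0 contribute 0)
Sum of the 8 terms: H(X,Y) = 2.6111 bits

Marginal of X (row sums):
  P(X=0) = 3/16 + 5/48 + 0 + 7/48 = 7/16
  P(X=1) = 7/24 + 7/48 + 1/12 + 1/24 = 9/16
H(X) = -[(7/16)·log₂(7/16) + (9/16)·log₂(9/16)]
  = 0.5218 + 0.4669 = 0.9887 bits

H(Y|X) = H(X,Y) - H(X) = 2.6111 - 0.9887 = 1.6224 bits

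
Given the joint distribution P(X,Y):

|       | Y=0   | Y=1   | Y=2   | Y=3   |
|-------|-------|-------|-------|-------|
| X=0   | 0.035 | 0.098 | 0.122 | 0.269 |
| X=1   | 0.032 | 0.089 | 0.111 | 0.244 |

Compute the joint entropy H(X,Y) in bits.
2.6956 bits

H(X,Y) = -Σ_{x,y} P(x,y) log₂ P(x,y). Per-cell terms -P(x,y)·log₂P(x,y):
  X=0: 0.16928, 0.32841, 0.37028, 0.50957
  X=1: 0.15891, 0.31061, 0.35202, 0.49655
Sum of the 8 terms: H(X,Y) = 2.6956 bits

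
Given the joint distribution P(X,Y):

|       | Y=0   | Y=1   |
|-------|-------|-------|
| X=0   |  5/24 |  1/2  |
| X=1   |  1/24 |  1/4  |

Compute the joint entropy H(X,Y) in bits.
1.6625 bits

H(X,Y) = -Σ_{x,y} P(x,y) log₂ P(x,y). Per-cell terms -P(x,y)·log₂P(x,y):
  X=0: 0.4715, 0.5000
  X=1: 0.1910, 0.5000
Sum of the 4 terms: H(X,Y) = 1.6625 bits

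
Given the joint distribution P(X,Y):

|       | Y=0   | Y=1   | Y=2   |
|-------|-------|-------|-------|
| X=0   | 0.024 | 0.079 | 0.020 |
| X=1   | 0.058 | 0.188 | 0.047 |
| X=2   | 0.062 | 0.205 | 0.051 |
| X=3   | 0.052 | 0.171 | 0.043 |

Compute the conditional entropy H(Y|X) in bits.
1.2947 bits

H(Y|X) = H(X,Y) - H(X)

H(X,Y) = -Σ_{x,y} P(x,y) log₂ P(x,y). Per-cell terms -P(x,y)·log₂P(x,y):
  X=0: 0.1291, 0.2893, 0.1129
  X=1: 0.2383, 0.4533, 0.2073
  X=2: 0.2487, 0.4687, 0.2190
  X=3: 0.2218, 0.4357, 0.1952
Sum of the 12 terms: H(X,Y) = 3.2193 bits

Marginal of X (row sums):
  P(X=0) = 0.024 + 0.079 + 0.020 = 0.123
  P(X=1) = 0.058 + 0.188 + 0.047 = 0.293
  P(X=2) = 0.062 + 0.205 + 0.051 = 0.318
  P(X=3) = 0.052 + 0.171 + 0.043 = 0.266
H(X) = -[0.123·log₂(0.123) + 0.293·log₂(0.293) + 0.318·log₂(0.318) + 0.266·log₂(0.266)]
  = 0.3719 + 0.5189 + 0.5256 + 0.5082 = 1.9246 bits

H(Y|X) = H(X,Y) - H(X) = 3.2193 - 1.9246 = 1.2947 bits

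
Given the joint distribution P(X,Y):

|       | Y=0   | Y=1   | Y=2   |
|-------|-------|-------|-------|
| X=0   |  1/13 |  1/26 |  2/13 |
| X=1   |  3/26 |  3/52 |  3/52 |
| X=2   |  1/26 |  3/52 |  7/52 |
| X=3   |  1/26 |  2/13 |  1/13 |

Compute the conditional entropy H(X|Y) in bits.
1.8459 bits

H(X|Y) = H(X,Y) - H(Y)

H(X,Y) = -Σ_{x,y} P(x,y) log₂ P(x,y). Per-cell terms -P(x,y)·log₂P(x,y):
  X=0: 0.2846, 0.1808, 0.4155
  X=1: 0.3595, 0.2374, 0.2374
  X=2: 0.1808, 0.2374, 0.3895
  X=3: 0.1808, 0.4155, 0.2846
Sum of the 12 terms: H(X,Y) = 3.4038 bits

Marginal of Y (column sums):
  P(Y=0) = 1/13 + 3/26 + 1/26 + 1/26 = 7/26
  P(Y=1) = 1/26 + 3/52 + 3/52 + 2/13 = 4/13
  P(Y=2) = 2/13 + 3/52 + 7/52 + 1/13 = 11/26
H(Y) = -[(7/26)·log₂(7/26) + (4/13)·log₂(4/13) + (11/26)·log₂(11/26)]
  = 0.5097 + 0.5232 + 0.5250 = 1.5579 bits

H(X|Y) = H(X,Y) - H(Y) = 3.4038 - 1.5579 = 1.8459 bits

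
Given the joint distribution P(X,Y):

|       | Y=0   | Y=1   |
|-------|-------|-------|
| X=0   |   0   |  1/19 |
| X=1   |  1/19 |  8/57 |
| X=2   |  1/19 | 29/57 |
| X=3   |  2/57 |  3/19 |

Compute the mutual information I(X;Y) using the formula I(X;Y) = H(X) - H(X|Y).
0.0380 bits

I(X;Y) = H(X) - H(X|Y)

Marginal of X (row sums):
  P(X=0) = 0 + 1/19 = 1/19
  P(X=1) = 1/19 + 8/57 = 11/57
  P(X=2) = 1/19 + 29/57 = 32/57
  P(X=3) = 2/57 + 3/19 = 11/57
H(X) = -[(1/19)·log₂(1/19) + (11/57)·log₂(11/57) + (32/57)·log₂(32/57) + (11/57)·log₂(11/57)]
  = 0.2236 + 0.4580 + 0.4676 + 0.4580 = 1.6072 bits

Marginal of Y (column sums):
  P(Y=0) = 0 + 1/19 + 1/19 + 2/57 = 8/57
  P(Y=1) = 1/19 + 8/57 + 29/57 + 3/19 = 49/57
H(X|Y) = Σ_y P(y)·H(X|Y=y):
  Y=0: P(Y=0) = 8/57, P(X|Y=0) = (0, 3/8, 3/8, 1/4) → H(X|Y=0) = 1.5613
  Y=1: P(Y=1) = 49/57, P(X|Y=1) = (3/49, 8/49, 29/49, 9/49) → H(X|Y=1) = 1.5705
H(X|Y) = (8/57)·1.5613 + (49/57)·1.5705 = 1.5692 bits

I(X;Y) = H(X) - H(X|Y) = 1.6072 - 1.5692 = 0.0380 bits

Cross-check via I(X;Y) = H(X) + H(Y) - H(X,Y): computing H(Y) from the column sums and H(X,Y) from the 8 cells in the same way gives H(Y) = 0.5852 bits and H(X,Y) = 2.1544 bits, so
I(X;Y) = 1.6072 + 0.5852 - 2.1544 = 0.0380 bits ✓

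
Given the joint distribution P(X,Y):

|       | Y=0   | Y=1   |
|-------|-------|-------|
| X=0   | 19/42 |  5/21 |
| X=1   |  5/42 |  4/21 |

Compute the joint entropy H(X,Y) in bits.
1.8319 bits

H(X,Y) = -Σ_{x,y} P(x,y) log₂ P(x,y). Per-cell terms -P(x,y)·log₂P(x,y):
  X=0: 0.517700, 0.492950
  X=1: 0.365523, 0.455680
Sum of the 4 terms: H(X,Y) = 1.8319 bits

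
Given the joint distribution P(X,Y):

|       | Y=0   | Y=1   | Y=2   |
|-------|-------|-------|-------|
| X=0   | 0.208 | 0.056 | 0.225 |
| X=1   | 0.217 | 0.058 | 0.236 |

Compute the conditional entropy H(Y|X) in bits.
1.3968 bits

H(Y|X) = H(X,Y) - H(X)

H(X,Y) = -Σ_{x,y} P(x,y) log₂ P(x,y). Per-cell terms -P(x,y)·log₂P(x,y):
  X=0: 0.4712, 0.2329, 0.4842
  X=1: 0.4783, 0.2383, 0.4916
Sum of the 6 terms: H(X,Y) = 2.3965 bits

Marginal of X (row sums):
  P(X=0) = 0.208 + 0.056 + 0.225 = 0.489
  P(X=1) = 0.217 + 0.058 + 0.236 = 0.511
H(X) = -[0.489·log₂(0.489) + 0.511·log₂(0.511)]
  = 0.5047 + 0.4950 = 0.9997 bits

H(Y|X) = H(X,Y) - H(X) = 2.3965 - 0.9997 = 1.3968 bits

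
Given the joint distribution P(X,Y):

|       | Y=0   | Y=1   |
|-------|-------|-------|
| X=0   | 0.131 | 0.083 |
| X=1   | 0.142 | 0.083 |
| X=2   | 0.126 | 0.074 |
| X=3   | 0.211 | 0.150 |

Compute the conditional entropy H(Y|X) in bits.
0.9635 bits

H(Y|X) = H(X,Y) - H(X)

H(X,Y) = -Σ_{x,y} P(x,y) log₂ P(x,y). Per-cell terms -P(x,y)·log₂P(x,y):
  X=0: 0.38414, 0.29803
  X=1: 0.39988, 0.29803
  X=2: 0.37655, 0.27797
  X=3: 0.47363, 0.41054
Sum of the 8 terms: H(X,Y) = 2.91877 bits

Marginal of X (row sums):
  P(X=0) = 0.131 + 0.083 = 0.214
  P(X=1) = 0.142 + 0.083 = 0.225
  P(X=2) = 0.126 + 0.074 = 0.200
  P(X=3) = 0.211 + 0.150 = 0.361
H(X) = -[0.214·log₂(0.214) + 0.225·log₂(0.225) + 0.200·log₂(0.200) + 0.361·log₂(0.361)]
  = 0.47600 + 0.48420 + 0.46439 + 0.53064 = 1.95523 bits

H(Y|X) = H(X,Y) - H(X) = 2.91877 - 1.95523 = 0.9635 bits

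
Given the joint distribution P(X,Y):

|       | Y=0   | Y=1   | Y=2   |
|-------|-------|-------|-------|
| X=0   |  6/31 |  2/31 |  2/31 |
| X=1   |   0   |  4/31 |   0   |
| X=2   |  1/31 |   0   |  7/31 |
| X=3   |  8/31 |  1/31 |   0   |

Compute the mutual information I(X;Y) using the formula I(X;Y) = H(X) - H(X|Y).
0.7809 bits

I(X;Y) = H(X) - H(X|Y)

Marginal of X (row sums):
  P(X=0) = 6/31 + 2/31 + 2/31 = 10/31
  P(X=1) = 0 + 4/31 + 0 = 4/31
  P(X=2) = 1/31 + 0 + 7/31 = 8/31
  P(X=3) = 8/31 + 1/31 + 0 = 9/31
H(X) = -[(10/31)·log₂(10/31) + (4/31)·log₂(4/31) + (8/31)·log₂(8/31) + (9/31)·log₂(9/31)]
  = 0.52654 + 0.38119 + 0.50431 + 0.51801 = 1.93005 bits

Marginal of Y (column sums):
  P(Y=0) = 6/31 + 0 + 1/31 + 8/31 = 15/31
  P(Y=1) = 2/31 + 4/31 + 0 + 1/31 = 7/31
  P(Y=2) = 2/31 + 0 + 7/31 + 0 = 9/31
H(X|Y) = Σ_y P(y)·H(X|Y=y):
  Y=0: P(Y=0) = 15/31, P(X|Y=0) = (2/5, 0, 1/15, 8/15) → H(X|Y=0) = 1.27291
  Y=1: P(Y=1) = 7/31, P(X|Y=1) = (2/7, 4/7, 0, 1/7) → H(X|Y=1) = 1.37878
  Y=2: P(Y=2) = 9/31, P(X|Y=2) = (2/9, 0, 7/9, 0) → H(X|Y=2) = 0.76420
H(X|Y) = (15/31)·1.27291 + (7/31)·1.37878 + (9/31)·0.76420 = 1.14913 bits

I(X;Y) = H(X) - H(X|Y) = 1.93005 - 1.14913 = 0.7809 bits

Cross-check via I(X;Y) = H(X) + H(Y) - H(X,Y): computing H(Y) from the column sums and H(X,Y) from the 12 cells in the same way gives H(Y) = 1.50955 bits and H(X,Y) = 2.65867 bits, so
I(X;Y) = 1.93005 + 1.50955 - 2.65867 = 0.7809 bits ✓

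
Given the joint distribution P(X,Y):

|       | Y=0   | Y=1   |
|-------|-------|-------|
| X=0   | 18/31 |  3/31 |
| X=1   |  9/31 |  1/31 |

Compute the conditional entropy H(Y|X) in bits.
0.5521 bits

H(Y|X) = H(X,Y) - H(X)

H(X,Y) = -Σ_{x,y} P(x,y) log₂ P(x,y). Per-cell terms -P(x,y)·log₂P(x,y):
  X=0: 0.455383, 0.326055
  X=1: 0.518014, 0.159813
Sum of the 4 terms: H(X,Y) = 1.459265 bits

Marginal of X (row sums):
  P(X=0) = 18/31 + 3/31 = 21/31
  P(X=1) = 9/31 + 1/31 = 10/31
H(X) = -[(21/31)·log₂(21/31) + (10/31)·log₂(10/31)]
  = 0.380628 + 0.526538 = 0.907166 bits

H(Y|X) = H(X,Y) - H(X) = 1.459265 - 0.907166 = 0.5521 bits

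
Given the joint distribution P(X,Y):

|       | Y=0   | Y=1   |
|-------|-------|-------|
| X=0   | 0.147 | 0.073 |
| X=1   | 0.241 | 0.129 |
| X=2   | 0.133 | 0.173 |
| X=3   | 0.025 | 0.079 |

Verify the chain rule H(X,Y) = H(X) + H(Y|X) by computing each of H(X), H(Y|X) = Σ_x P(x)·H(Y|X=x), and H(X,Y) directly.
H(X) = 1.8737 bits, H(Y|X) = 0.9318 bits, H(X,Y) = 2.8055 bits

Marginal of X (row sums):
  P(X=0) = 0.147 + 0.073 = 0.220
  P(X=1) = 0.241 + 0.129 = 0.370
  P(X=2) = 0.133 + 0.173 = 0.306
  P(X=3) = 0.025 + 0.079 = 0.104
H(X) = -[0.220·log₂(0.220) + 0.370·log₂(0.370) + 0.306·log₂(0.306) + 0.104·log₂(0.104)]
  = 0.48057 + 0.53073 + 0.52277 + 0.33960 = 1.8737 bits

H(Y|X) = Σ_x P(x)·H(Y|X=x):
  X=0: P(X=0) = 0.220, P(Y|X=0) = (147/220, 73/220) → H(Y|X=0) = 0.91677
  X=1: P(X=1) = 0.370, P(Y|X=1) = (241/370, 129/370) → H(Y|X=1) = 0.93286
  X=2: P(X=2) = 0.306, P(Y|X=2) = (133/306, 173/306) → H(Y|X=2) = 0.98764
  X=3: P(X=3) = 0.104, P(Y|X=3) = (25/104, 79/104) → H(Y|X=3) = 0.79568
H(Y|X) = 0.220·0.91677 + 0.370·0.93286 + 0.306·0.98764 + 0.104·0.79568 = 0.9318 bits

H(X,Y) = -Σ_{x,y} P(x,y) log₂ P(x,y). Per-cell terms -P(x,y)·log₂P(x,y):
  X=0: 0.40662, 0.27565
  X=1: 0.49475, 0.38114
  X=2: 0.38710, 0.43789
  X=3: 0.13305, 0.28930
Sum of the 8 terms: H(X,Y) = 2.8055 bits

Chain rule check:
  H(X) + H(Y|X) = 1.8737 + 0.9318 = 2.8055 bits
  H(X,Y) = 2.8055 bits
✓ Chain rule verified.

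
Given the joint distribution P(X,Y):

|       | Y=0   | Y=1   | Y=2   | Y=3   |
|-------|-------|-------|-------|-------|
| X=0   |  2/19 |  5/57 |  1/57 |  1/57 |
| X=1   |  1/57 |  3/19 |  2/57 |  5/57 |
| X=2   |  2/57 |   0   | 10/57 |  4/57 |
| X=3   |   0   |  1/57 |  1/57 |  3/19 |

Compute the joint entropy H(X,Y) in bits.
3.3591 bits

H(X,Y) = -Σ_{x,y} P(x,y) log₂ P(x,y). Per-cell terms -P(x,y)·log₂P(x,y):
  X=0: 0.3419, 0.3080, 0.1023, 0.1023
  X=1: 0.1023, 0.4205, 0.1696, 0.3080
  X=2: 0.1696, 0.0000, 0.4405, 0.2690
  X=3: 0.0000, 0.1023, 0.1023, 0.4205
  (cells with P = 0 contribute 0)
Sum of the 16 terms: H(X,Y) = 3.3591 bits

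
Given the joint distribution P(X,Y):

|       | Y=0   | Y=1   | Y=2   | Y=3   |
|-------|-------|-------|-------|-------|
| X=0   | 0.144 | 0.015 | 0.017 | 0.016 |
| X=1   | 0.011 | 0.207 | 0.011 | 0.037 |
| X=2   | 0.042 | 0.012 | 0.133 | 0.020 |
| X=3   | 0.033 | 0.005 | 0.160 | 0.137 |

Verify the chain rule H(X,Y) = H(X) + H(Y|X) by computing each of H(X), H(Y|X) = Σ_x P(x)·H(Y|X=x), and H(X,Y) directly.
H(X) = 1.9642 bits, H(Y|X) = 1.2993 bits, H(X,Y) = 3.2635 bits

Marginal of X (row sums):
  P(X=0) = 0.144 + 0.015 + 0.017 + 0.016 = 0.192
  P(X=1) = 0.011 + 0.207 + 0.011 + 0.037 = 0.266
  P(X=2) = 0.042 + 0.012 + 0.133 + 0.020 = 0.207
  P(X=3) = 0.033 + 0.005 + 0.160 + 0.137 = 0.335
H(X) = -[0.192·log₂(0.192) + 0.266·log₂(0.266) + 0.207·log₂(0.207) + 0.335·log₂(0.335)]
  = 0.45712 + 0.50819 + 0.47037 + 0.52855 = 1.9642 bits

H(Y|X) = Σ_x P(x)·H(Y|X=x):
  X=0: P(X=0) = 0.192, P(Y|X=0) = (3/4, 5/64, 17/192, 1/12) → H(Y|X=0) = 1.20705
  X=1: P(X=1) = 0.266, P(Y|X=1) = (11/266, 207/266, 11/266, 37/266) → H(Y|X=1) = 1.05750
  X=2: P(X=2) = 0.207, P(Y|X=2) = (14/69, 4/69, 133/207, 20/207) → H(Y|X=2) = 1.44089
  X=3: P(X=3) = 0.335, P(Y|X=3) = (33/335, 1/67, 32/67, 137/335) → H(Y|X=3) = 1.45663
H(Y|X) = 0.192·1.20705 + 0.266·1.05750 + 0.207·1.44089 + 0.335·1.45663 = 1.2993 bits

H(X,Y) = -Σ_{x,y} P(x,y) log₂ P(x,y). Per-cell terms -P(x,y)·log₂P(x,y):
  X=0: 0.40260, 0.09088, 0.09993, 0.09545
  X=1: 0.07157, 0.47037, 0.07157, 0.17598
  X=2: 0.19209, 0.07657, 0.38710, 0.11288
  X=3: 0.16241, 0.03822, 0.42302, 0.39288
Sum of the 16 terms: H(X,Y) = 3.2635 bits

Chain rule check:
  H(X) + H(Y|X) = 1.9642 + 1.2993 = 3.2635 bits
  H(X,Y) = 3.2635 bits
✓ Chain rule verified.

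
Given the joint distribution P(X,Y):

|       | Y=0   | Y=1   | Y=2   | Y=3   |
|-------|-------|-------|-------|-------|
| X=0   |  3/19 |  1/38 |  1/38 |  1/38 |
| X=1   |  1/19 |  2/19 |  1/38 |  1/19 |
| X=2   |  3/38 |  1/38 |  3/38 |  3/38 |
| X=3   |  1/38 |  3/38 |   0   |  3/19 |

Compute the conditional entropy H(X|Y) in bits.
1.6879 bits

H(X|Y) = H(X,Y) - H(Y)

H(X,Y) = -Σ_{x,y} P(x,y) log₂ P(x,y). Per-cell terms -P(x,y)·log₂P(x,y):
  X=0: 0.4204682, 0.1381034, 0.1381034, 0.1381034
  X=1: 0.2235751, 0.3418871, 0.1381034, 0.2235751
  X=2: 0.2891814, 0.1381034, 0.2891814, 0.2891814
  X=3: 0.1381034, 0.2891814, 0.0000000, 0.4204682
  (cells with P = 0 contribute 0)
Sum of the 16 terms: H(X,Y) = 3.615320 bits

Marginal of Y (column sums):
  P(Y=0) = 3/19 + 1/19 + 3/38 + 1/38 = 6/19
  P(Y=1) = 1/38 + 2/19 + 1/38 + 3/38 = 9/38
  P(Y=2) = 1/38 + 1/38 + 3/38 + 0 = 5/38
  P(Y=3) = 1/38 + 1/19 + 3/38 + 3/19 = 6/19
H(Y) = -[(6/19)·log₂(6/19) + (9/38)·log₂(9/38) + (5/38)·log₂(5/38) + (6/19)·log₂(6/19)]
  = 0.5251468 + 0.4921585 + 0.3849999 + 0.5251468 = 1.927452 bits

H(X|Y) = H(X,Y) - H(Y) = 3.615320 - 1.927452 = 1.6879 bits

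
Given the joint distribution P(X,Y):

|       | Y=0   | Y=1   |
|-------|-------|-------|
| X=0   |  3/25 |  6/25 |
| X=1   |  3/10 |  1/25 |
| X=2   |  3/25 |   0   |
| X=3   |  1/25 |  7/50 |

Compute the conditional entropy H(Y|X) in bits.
0.6458 bits

H(Y|X) = H(X,Y) - H(X)

H(X,Y) = -Σ_{x,y} P(x,y) log₂ P(x,y). Per-cell terms -P(x,y)·log₂P(x,y):
  X=0: 0.36707, 0.49413
  X=1: 0.52109, 0.18575
  X=2: 0.36707, 0.00000
  X=3: 0.18575, 0.39711
  (cells with P = 0 contribute 0)
Sum of the 8 terms: H(X,Y) = 2.5180 bits

Marginal of X (row sums):
  P(X=0) = 3/25 + 6/25 = 9/25
  P(X=1) = 3/10 + 1/25 = 17/50
  P(X=2) = 3/25 + 0 = 3/25
  P(X=3) = 1/25 + 7/50 = 9/50
H(X) = -[(9/25)·log₂(9/25) + (17/50)·log₂(17/50) + (3/25)·log₂(3/25) + (9/50)·log₂(9/50)]
  = 0.53062 + 0.52917 + 0.36707 + 0.44531 = 1.8722 bits

H(Y|X) = H(X,Y) - H(X) = 2.5180 - 1.8722 = 0.6458 bits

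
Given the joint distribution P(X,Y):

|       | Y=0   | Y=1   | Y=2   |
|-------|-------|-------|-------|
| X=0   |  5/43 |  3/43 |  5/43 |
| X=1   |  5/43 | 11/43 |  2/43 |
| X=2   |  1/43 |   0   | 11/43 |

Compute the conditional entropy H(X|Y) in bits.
1.1331 bits

H(X|Y) = H(X,Y) - H(Y)

H(X,Y) = -Σ_{x,y} P(x,y) log₂ P(x,y). Per-cell terms -P(x,y)·log₂P(x,y):
  X=0: 0.360969, 0.267998, 0.360969
  X=1: 0.360969, 0.503143, 0.205873
  X=2: 0.126192, 0.000000, 0.503143
  (cells with P = 0 contribute 0)
Sum of the 9 terms: H(X,Y) = 2.68926 bits

Marginal of Y (column sums):
  P(Y=0) = 5/43 + 5/43 + 1/43 = 11/43
  P(Y=1) = 3/43 + 11/43 + 0 = 14/43
  P(Y=2) = 5/43 + 2/43 + 11/43 = 18/43
H(Y) = -[(11/43)·log₂(11/43) + (14/43)·log₂(14/43) + (18/43)·log₂(18/43)]
  = 0.503143 + 0.527087 + 0.525910 = 1.55614 bits

H(X|Y) = H(X,Y) - H(Y) = 2.68926 - 1.55614 = 1.1331 bits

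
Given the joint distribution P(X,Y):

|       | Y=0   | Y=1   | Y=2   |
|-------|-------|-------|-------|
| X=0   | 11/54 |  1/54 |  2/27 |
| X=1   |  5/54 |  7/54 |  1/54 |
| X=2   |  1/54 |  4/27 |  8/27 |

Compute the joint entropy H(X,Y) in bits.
2.6935 bits

H(X,Y) = -Σ_{x,y} P(x,y) log₂ P(x,y). Per-cell terms -P(x,y)·log₂P(x,y):
  X=0: 0.46759, 0.10657, 0.27814
  X=1: 0.31787, 0.38209, 0.10657
  X=2: 0.10657, 0.40813, 0.51997
Sum of the 9 terms: H(X,Y) = 2.6935 bits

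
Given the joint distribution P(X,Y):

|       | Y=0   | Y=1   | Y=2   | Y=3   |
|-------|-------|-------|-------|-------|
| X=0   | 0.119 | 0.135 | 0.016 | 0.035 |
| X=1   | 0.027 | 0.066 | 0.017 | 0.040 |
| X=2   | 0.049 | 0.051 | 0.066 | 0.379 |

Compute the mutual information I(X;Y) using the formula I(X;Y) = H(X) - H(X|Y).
0.2920 bits

I(X;Y) = H(X) - H(X|Y)

Marginal of X (row sums):
  P(X=0) = 0.119 + 0.135 + 0.016 + 0.035 = 0.305
  P(X=1) = 0.027 + 0.066 + 0.017 + 0.040 = 0.150
  P(X=2) = 0.049 + 0.051 + 0.066 + 0.379 = 0.545
H(X) = -[0.305·log₂(0.305) + 0.150·log₂(0.150) + 0.545·log₂(0.545)]
  = 0.522501 + 0.410545 + 0.477241 = 1.41029 bits

Marginal of Y (column sums):
  P(Y=0) = 0.119 + 0.027 + 0.049 = 0.195
  P(Y=1) = 0.135 + 0.066 + 0.051 = 0.252
  P(Y=2) = 0.016 + 0.017 + 0.066 = 0.099
  P(Y=3) = 0.035 + 0.040 + 0.379 = 0.454
H(X|Y) = Σ_y P(y)·H(X|Y=y):
  Y=0: P(Y=0) = 0.195, P(X|Y=0) = (119/195, 9/65, 49/195) → H(X|Y=0) = 1.330479
  Y=1: P(Y=1) = 0.252, P(X|Y=1) = (15/28, 11/42, 17/84) → H(X|Y=1) = 1.455082
  Y=2: P(Y=2) = 0.099, P(X|Y=2) = (16/99, 17/99, 2/3) → H(X|Y=2) = 1.251408
  Y=3: P(Y=3) = 0.454, P(X|Y=3) = (35/454, 20/227, 379/454) → H(X|Y=3) = 0.811270
H(X|Y) = 0.195·1.330479 + 0.252·1.455082 + 0.099·1.251408 + 0.454·0.811270 = 1.11833 bits

I(X;Y) = H(X) - H(X|Y) = 1.41029 - 1.11833 = 0.2920 bits

Cross-check via I(X;Y) = H(X) + H(Y) - H(X,Y): computing H(Y) from the column sums and H(X,Y) from the 12 cells in the same way gives H(Y) = 1.80852 bits and H(X,Y) = 2.92685 bits, so
I(X;Y) = 1.41029 + 1.80852 - 2.92685 = 0.2920 bits ✓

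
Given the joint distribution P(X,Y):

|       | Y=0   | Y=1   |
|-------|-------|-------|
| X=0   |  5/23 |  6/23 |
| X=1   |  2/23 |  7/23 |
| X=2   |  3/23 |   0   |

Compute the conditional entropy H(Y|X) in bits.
0.7744 bits

H(Y|X) = H(X,Y) - H(X)

H(X,Y) = -Σ_{x,y} P(x,y) log₂ P(x,y). Per-cell terms -P(x,y)·log₂P(x,y):
  X=0: 0.47861606, 0.50572160
  X=1: 0.30639669, 0.52232388
  X=2: 0.38329558, 0.00000000
  (cells with P = 0 contribute 0)
Sum of the 6 terms: H(X,Y) = 2.1963538 bits

Marginal of X (row sums):
  P(X=0) = 5/23 + 6/23 = 11/23
  P(X=1) = 2/23 + 7/23 = 9/23
  P(X=2) = 3/23 + 0 = 3/23
H(X) = -[(11/23)·log₂(11/23) + (9/23)·log₂(9/23) + (3/23)·log₂(3/23)]
  = 0.50893190 + 0.52968403 + 0.38329558 = 1.4219115 bits

H(Y|X) = H(X,Y) - H(X) = 2.1963538 - 1.4219115 = 0.7744 bits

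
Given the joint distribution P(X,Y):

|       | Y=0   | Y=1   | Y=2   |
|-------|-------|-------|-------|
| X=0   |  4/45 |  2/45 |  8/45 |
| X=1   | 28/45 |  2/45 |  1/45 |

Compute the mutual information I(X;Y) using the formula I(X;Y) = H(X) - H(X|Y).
0.3184 bits

I(X;Y) = H(X) - H(X|Y)

Marginal of X (row sums):
  P(X=0) = 4/45 + 2/45 + 8/45 = 14/45
  P(X=1) = 28/45 + 2/45 + 1/45 = 31/45
H(X) = -[(14/45)·log₂(14/45) + (31/45)·log₂(31/45)]
  = 0.5241 + 0.3704 = 0.8945 bits

Marginal of Y (column sums):
  P(Y=0) = 4/45 + 28/45 = 32/45
  P(Y=1) = 2/45 + 2/45 = 4/45
  P(Y=2) = 8/45 + 1/45 = 1/5
H(X|Y) = Σ_y P(y)·H(X|Y=y):
  Y=0: P(Y=0) = 32/45, P(X|Y=0) = (1/8, 7/8) → H(X|Y=0) = 0.5436
  Y=1: P(Y=1) = 4/45, P(X|Y=1) = (1/2, 1/2) → H(X|Y=1) = 1.0000
  Y=2: P(Y=2) = 1/5, P(X|Y=2) = (8/9, 1/9) → H(X|Y=2) = 0.5033
H(X|Y) = (32/45)·0.5436 + (4/45)·1.0000 + (1/5)·0.5033 = 0.5761 bits

I(X;Y) = H(X) - H(X|Y) = 0.8945 - 0.5761 = 0.3184 bits

Cross-check via I(X;Y) = H(X) + H(Y) - H(X,Y): computing H(Y) from the column sums and H(X,Y) from the 6 cells in the same way gives H(Y) = 1.1245 bits and H(X,Y) = 1.7006 bits, so
I(X;Y) = 0.8945 + 1.1245 - 1.7006 = 0.3184 bits ✓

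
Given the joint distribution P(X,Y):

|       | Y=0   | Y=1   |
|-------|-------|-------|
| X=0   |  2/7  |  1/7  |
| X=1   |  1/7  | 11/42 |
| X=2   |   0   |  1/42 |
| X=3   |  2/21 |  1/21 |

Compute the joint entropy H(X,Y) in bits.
2.4853 bits

H(X,Y) = -Σ_{x,y} P(x,y) log₂ P(x,y). Per-cell terms -P(x,y)·log₂P(x,y):
  X=0: 0.516387, 0.401051
  X=1: 0.401051, 0.506232
  X=2: 0.000000, 0.128389
  X=3: 0.323078, 0.209158
  (cells with P = 0 contribute 0)
Sum of the 8 terms: H(X,Y) = 2.4853 bits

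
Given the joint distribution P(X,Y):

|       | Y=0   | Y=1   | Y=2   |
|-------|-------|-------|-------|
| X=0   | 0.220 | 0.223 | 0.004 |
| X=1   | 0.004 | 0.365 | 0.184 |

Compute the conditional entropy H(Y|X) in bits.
1.0153 bits

H(Y|X) = H(X,Y) - H(X)

H(X,Y) = -Σ_{x,y} P(x,y) log₂ P(x,y). Per-cell terms -P(x,y)·log₂P(x,y):
  X=0: 0.480573, 0.482769, 0.031863
  X=1: 0.031863, 0.530722, 0.449369
Sum of the 6 terms: H(X,Y) = 2.00716 bits

Marginal of X (row sums):
  P(X=0) = 0.220 + 0.223 + 0.004 = 0.447
  P(X=1) = 0.004 + 0.365 + 0.184 = 0.553
H(X) = -[0.447·log₂(0.447) + 0.553·log₂(0.553)]
  = 0.519259 + 0.472621 = 0.99188 bits

H(Y|X) = H(X,Y) - H(X) = 2.00716 - 0.99188 = 1.0153 bits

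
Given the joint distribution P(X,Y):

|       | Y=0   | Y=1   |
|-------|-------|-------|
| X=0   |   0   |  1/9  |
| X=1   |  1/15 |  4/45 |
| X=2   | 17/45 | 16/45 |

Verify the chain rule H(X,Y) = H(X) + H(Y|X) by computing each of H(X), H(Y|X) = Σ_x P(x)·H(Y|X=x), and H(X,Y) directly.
H(X) = 1.0979 bits, H(Y|X) = 0.8861 bits, H(X,Y) = 1.9840 bits

Marginal of X (row sums):
  P(X=0) = 0 + 1/9 = 1/9
  P(X=1) = 1/15 + 4/45 = 7/45
  P(X=2) = 17/45 + 16/45 = 11/15
H(X) = -[(1/9)·log₂(1/9) + (7/45)·log₂(7/45) + (11/15)·log₂(11/15)]
  = 0.3522 + 0.4176 + 0.3281 = 1.0979 bits

H(Y|X) = Σ_x P(x)·H(Y|X=x):
  X=0: P(X=0) = 1/9, P(Y|X=0) = (0, 1) → H(Y|X=0) = 0.0000
  X=1: P(X=1) = 7/45, P(Y|X=1) = (3/7, 4/7) → H(Y|X=1) = 0.9852
  X=2: P(X=2) = 11/15, P(Y|X=2) = (17/33, 16/33) → H(Y|X=2) = 0.9993
H(Y|X) = (1/9)·0.0000 + (7/45)·0.9852 + (11/15)·0.9993 = 0.8861 bits

H(X,Y) = -Σ_{x,y} P(x,y) log₂ P(x,y). Per-cell terms -P(x,y)·log₂P(x,y):
  X=0: 0.0000, 0.3522
  X=1: 0.2605, 0.3104
  X=2: 0.5305, 0.5304
  (cells with P = 0 contribute 0)
Sum of the 6 terms: H(X,Y) = 1.9840 bits

Chain rule check:
  H(X) + H(Y|X) = 1.0979 + 0.8861 = 1.9840 bits
  H(X,Y) = 1.9840 bits
✓ Chain rule verified.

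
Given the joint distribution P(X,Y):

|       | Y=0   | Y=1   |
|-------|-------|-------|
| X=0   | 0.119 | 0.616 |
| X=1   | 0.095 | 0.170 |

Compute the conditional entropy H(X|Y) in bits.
0.8042 bits

H(X|Y) = H(X,Y) - H(Y)

H(X,Y) = -Σ_{x,y} P(x,y) log₂ P(x,y). Per-cell terms -P(x,y)·log₂P(x,y):
  X=0: 0.36545, 0.43058
  X=1: 0.32261, 0.43459
Sum of the 4 terms: H(X,Y) = 1.55323 bits

Marginal of Y (column sums):
  P(Y=0) = 0.119 + 0.095 = 0.214
  P(Y=1) = 0.616 + 0.170 = 0.786
H(Y) = -[0.214·log₂(0.214) + 0.786·log₂(0.786)]
  = 0.47600 + 0.27306 = 0.74906 bits

H(X|Y) = H(X,Y) - H(Y) = 1.55323 - 0.74906 = 0.8042 bits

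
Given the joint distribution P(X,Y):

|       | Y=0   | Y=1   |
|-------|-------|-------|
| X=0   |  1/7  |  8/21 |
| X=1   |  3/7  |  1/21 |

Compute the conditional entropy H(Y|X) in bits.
0.6661 bits

H(Y|X) = H(X,Y) - H(X)

H(X,Y) = -Σ_{x,y} P(x,y) log₂ P(x,y). Per-cell terms -P(x,y)·log₂P(x,y):
  X=0: 0.40105, 0.53041
  X=1: 0.52388, 0.20916
Sum of the 4 terms: H(X,Y) = 1.6645 bits

Marginal of X (row sums):
  P(X=0) = 1/7 + 8/21 = 11/21
  P(X=1) = 3/7 + 1/21 = 10/21
H(X) = -[(11/21)·log₂(11/21) + (10/21)·log₂(10/21)]
  = 0.48865 + 0.50971 = 0.9984 bits

H(Y|X) = H(X,Y) - H(X) = 1.6645 - 0.9984 = 0.6661 bits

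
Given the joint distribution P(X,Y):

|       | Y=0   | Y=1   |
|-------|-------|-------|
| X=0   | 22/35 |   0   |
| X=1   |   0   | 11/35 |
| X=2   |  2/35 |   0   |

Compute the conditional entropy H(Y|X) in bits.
0.0000 bits

H(Y|X) = H(X,Y) - H(X)

H(X,Y) = -Σ_{x,y} P(x,y) log₂ P(x,y). Per-cell terms -P(x,y)·log₂P(x,y):
  X=0: 0.4210, 0.0000
  X=1: 0.0000, 0.5248
  X=2: 0.2360, 0.0000
  (cells with P = 0 contribute 0)
Sum of the 6 terms: H(X,Y) = 1.1818 bits

Marginal of X (row sums):
  P(X=0) = 22/35 + 0 = 22/35
  P(X=1) = 0 + 11/35 = 11/35
  P(X=2) = 2/35 + 0 = 2/35
H(X) = -[(22/35)·log₂(22/35) + (11/35)·log₂(11/35) + (2/35)·log₂(2/35)]
  = 0.4210 + 0.5248 + 0.2360 = 1.1818 bits

H(Y|X) = H(X,Y) - H(X) = 1.1818 - 1.1818 = 0.0000 bits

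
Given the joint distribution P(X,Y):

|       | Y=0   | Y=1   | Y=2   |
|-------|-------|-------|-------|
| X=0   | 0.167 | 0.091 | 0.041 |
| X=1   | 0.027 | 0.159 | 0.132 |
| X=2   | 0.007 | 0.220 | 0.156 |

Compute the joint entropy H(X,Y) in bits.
2.8318 bits

H(X,Y) = -Σ_{x,y} P(x,y) log₂ P(x,y). Per-cell terms -P(x,y)·log₂P(x,y):
  X=0: 0.43121, 0.31468, 0.18894
  X=1: 0.14069, 0.42181, 0.38562
  X=2: 0.05011, 0.48057, 0.41814
Sum of the 9 terms: H(X,Y) = 2.8318 bits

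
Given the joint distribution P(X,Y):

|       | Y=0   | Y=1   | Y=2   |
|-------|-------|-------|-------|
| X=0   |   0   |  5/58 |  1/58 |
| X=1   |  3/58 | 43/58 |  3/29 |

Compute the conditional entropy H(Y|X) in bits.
0.8057 bits

H(Y|X) = H(X,Y) - H(X)

H(X,Y) = -Σ_{x,y} P(x,y) log₂ P(x,y). Per-cell terms -P(x,y)·log₂P(x,y):
  X=0: 0.0000, 0.3048, 0.1010
  X=1: 0.2210, 0.3201, 0.3386
  (cells with P = 0 contribute 0)
Sum of the 6 terms: H(X,Y) = 1.2855 bits

Marginal of X (row sums):
  P(X=0) = 0 + 5/58 + 1/58 = 3/29
  P(X=1) = 3/58 + 43/58 + 3/29 = 26/29
H(X) = -[(3/29)·log₂(3/29) + (26/29)·log₂(26/29)]
  = 0.3386 + 0.1412 = 0.4798 bits

H(Y|X) = H(X,Y) - H(X) = 1.2855 - 0.4798 = 0.8057 bits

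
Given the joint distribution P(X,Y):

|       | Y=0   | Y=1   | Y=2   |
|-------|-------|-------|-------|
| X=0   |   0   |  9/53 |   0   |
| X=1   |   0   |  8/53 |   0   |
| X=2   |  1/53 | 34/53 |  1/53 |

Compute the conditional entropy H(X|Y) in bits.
1.2036 bits

H(X|Y) = H(X,Y) - H(Y)

H(X,Y) = -Σ_{x,y} P(x,y) log₂ P(x,y). Per-cell terms -P(x,y)·log₂P(x,y):
  X=0: 0.00000, 0.43438, 0.00000
  X=1: 0.00000, 0.41176, 0.00000
  X=2: 0.10807, 0.41086, 0.10807
  (cells with P = 0 contribute 0)
Sum of the 9 terms: H(X,Y) = 1.4731 bits

Marginal of Y (column sums):
  P(Y=0) = 0 + 0 + 1/53 = 1/53
  P(Y=1) = 9/53 + 8/53 + 34/53 = 51/53
  P(Y=2) = 0 + 0 + 1/53 = 1/53
H(Y) = -[(1/53)·log₂(1/53) + (51/53)·log₂(51/53) + (1/53)·log₂(1/53)]
  = 0.10807 + 0.05340 + 0.10807 = 0.2695 bits

H(X|Y) = H(X,Y) - H(Y) = 1.4731 - 0.2695 = 1.2036 bits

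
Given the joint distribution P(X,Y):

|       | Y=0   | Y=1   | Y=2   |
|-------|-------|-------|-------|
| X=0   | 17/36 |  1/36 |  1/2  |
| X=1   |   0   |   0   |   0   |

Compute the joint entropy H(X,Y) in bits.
1.1548 bits

H(X,Y) = -Σ_{x,y} P(x,y) log₂ P(x,y). Per-cell terms -P(x,y)·log₂P(x,y):
  X=0: 0.5112, 0.1436, 0.5000
  X=1: 0.0000, 0.0000, 0.0000
  (cells with P = 0 contribute 0)
Sum of the 6 terms: H(X,Y) = 1.1548 bits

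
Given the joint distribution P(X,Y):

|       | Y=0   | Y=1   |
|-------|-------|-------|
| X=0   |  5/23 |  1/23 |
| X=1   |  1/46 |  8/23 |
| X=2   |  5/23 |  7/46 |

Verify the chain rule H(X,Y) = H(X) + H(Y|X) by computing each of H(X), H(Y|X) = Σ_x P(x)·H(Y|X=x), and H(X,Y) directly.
H(X) = 1.5672 bits, H(Y|X) = 0.6501 bits, H(X,Y) = 2.2173 bits

Marginal of X (row sums):
  P(X=0) = 5/23 + 1/23 = 6/23
  P(X=1) = 1/46 + 8/23 = 17/46
  P(X=2) = 5/23 + 7/46 = 17/46
H(X) = -[(6/23)·log₂(6/23) + (17/46)·log₂(17/46) + (17/46)·log₂(17/46)]
  = 0.50572 + 0.53073 + 0.53073 = 1.5672 bits

H(Y|X) = Σ_x P(x)·H(Y|X=x):
  X=0: P(X=0) = 6/23, P(Y|X=0) = (5/6, 1/6) → H(Y|X=0) = 0.65002
  X=1: P(X=1) = 17/46, P(Y|X=1) = (1/17, 16/17) → H(Y|X=1) = 0.32276
  X=2: P(X=2) = 17/46, P(Y|X=2) = (10/17, 7/17) → H(Y|X=2) = 0.97742
H(Y|X) = (6/23)·0.65002 + (17/46)·0.32276 + (17/46)·0.97742 = 0.6501 bits

H(X,Y) = -Σ_{x,y} P(x,y) log₂ P(x,y). Per-cell terms -P(x,y)·log₂P(x,y):
  X=0: 0.47862, 0.19668
  X=1: 0.12008, 0.52993
  X=2: 0.47862, 0.41334
Sum of the 6 terms: H(X,Y) = 2.2173 bits

Chain rule check:
  H(X) + H(Y|X) = 1.5672 + 0.6501 = 2.2173 bits
  H(X,Y) = 2.2173 bits
✓ Chain rule verified.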